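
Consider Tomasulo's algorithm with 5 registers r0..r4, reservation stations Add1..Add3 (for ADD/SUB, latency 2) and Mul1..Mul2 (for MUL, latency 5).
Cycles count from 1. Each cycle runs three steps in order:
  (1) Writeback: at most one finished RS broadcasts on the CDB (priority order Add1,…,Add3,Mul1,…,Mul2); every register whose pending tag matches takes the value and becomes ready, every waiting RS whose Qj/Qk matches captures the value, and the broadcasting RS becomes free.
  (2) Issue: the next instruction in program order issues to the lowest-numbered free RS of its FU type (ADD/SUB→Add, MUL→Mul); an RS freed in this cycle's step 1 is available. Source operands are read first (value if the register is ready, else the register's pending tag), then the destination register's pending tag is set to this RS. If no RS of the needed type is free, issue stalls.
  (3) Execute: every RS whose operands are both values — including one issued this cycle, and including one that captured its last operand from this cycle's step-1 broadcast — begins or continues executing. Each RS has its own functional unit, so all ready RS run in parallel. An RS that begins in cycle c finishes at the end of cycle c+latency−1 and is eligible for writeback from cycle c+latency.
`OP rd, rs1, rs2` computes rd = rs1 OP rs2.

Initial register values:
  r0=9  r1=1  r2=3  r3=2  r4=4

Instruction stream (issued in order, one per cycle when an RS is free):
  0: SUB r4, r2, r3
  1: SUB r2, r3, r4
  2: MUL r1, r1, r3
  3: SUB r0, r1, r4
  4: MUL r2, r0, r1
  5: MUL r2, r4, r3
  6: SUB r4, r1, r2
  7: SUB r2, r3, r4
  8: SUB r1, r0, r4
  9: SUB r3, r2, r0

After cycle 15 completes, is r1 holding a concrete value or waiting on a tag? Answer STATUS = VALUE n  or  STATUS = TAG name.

STATUS = TAG Add3

cycle 1: issue SUB r4<-Add1 // r0:9,r1:1,r2:3,r3:2,r4:Add1
cycle 2: issue SUB r2<-Add2 // r0:9,r1:1,r2:Add2,r3:2,r4:Add1
cycle 3: CDB Add1=1; issue MUL r1<-Mul1 // r0:9,r1:Mul1,r2:Add2,r3:2,r4:1
cycle 4: issue SUB r0<-Add1 // r0:Add1,r1:Mul1,r2:Add2,r3:2,r4:1
cycle 5: CDB Add2=1; issue MUL r2<-Mul2 // r0:Add1,r1:Mul1,r2:Mul2,r3:2,r4:1
cycle 6: stall // r0:Add1,r1:Mul1,r2:Mul2,r3:2,r4:1
cycle 7: stall // r0:Add1,r1:Mul1,r2:Mul2,r3:2,r4:1
cycle 8: CDB Mul1=2; issue MUL r2<-Mul1 // r0:Add1,r1:2,r2:Mul1,r3:2,r4:1
cycle 9: issue SUB r4<-Add2 // r0:Add1,r1:2,r2:Mul1,r3:2,r4:Add2
cycle 10: CDB Add1=1; issue SUB r2<-Add1 // r0:1,r1:2,r2:Add1,r3:2,r4:Add2
cycle 11: issue SUB r1<-Add3 // r0:1,r1:Add3,r2:Add1,r3:2,r4:Add2
cycle 12: stall // r0:1,r1:Add3,r2:Add1,r3:2,r4:Add2
cycle 13: CDB Mul1=2; stall // r0:1,r1:Add3,r2:Add1,r3:2,r4:Add2
cycle 14: stall // r0:1,r1:Add3,r2:Add1,r3:2,r4:Add2
cycle 15: CDB Add2=0; issue SUB r3<-Add2 // r0:1,r1:Add3,r2:Add1,r3:Add2,r4:0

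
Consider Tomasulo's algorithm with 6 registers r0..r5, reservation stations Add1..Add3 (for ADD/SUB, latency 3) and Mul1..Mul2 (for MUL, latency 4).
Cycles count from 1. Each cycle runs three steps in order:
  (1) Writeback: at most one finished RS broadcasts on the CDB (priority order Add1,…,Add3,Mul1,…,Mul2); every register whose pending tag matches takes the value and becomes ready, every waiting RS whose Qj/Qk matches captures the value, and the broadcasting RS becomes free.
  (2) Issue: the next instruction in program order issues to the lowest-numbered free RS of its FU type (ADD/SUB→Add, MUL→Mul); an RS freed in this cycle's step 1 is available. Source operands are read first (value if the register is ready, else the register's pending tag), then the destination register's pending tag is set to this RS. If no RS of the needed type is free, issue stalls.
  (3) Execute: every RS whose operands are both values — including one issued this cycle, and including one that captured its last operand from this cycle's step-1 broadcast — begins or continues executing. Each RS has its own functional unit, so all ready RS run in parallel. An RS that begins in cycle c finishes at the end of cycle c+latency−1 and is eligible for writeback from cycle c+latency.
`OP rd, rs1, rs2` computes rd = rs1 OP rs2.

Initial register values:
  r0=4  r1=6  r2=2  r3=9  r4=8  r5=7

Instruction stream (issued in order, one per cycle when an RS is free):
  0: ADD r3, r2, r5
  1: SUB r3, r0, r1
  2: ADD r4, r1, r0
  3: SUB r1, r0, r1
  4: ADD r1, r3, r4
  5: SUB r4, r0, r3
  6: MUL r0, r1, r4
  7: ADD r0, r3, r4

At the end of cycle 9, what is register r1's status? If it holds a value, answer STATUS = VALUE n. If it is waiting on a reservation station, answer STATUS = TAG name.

STATUS = VALUE 8

  c1: issue ADD r3<-Add1  regs: r0:4,r1:6,r2:2,r3:Add1,r4:8,r5:7
  c2: issue SUB r3<-Add2  regs: r0:4,r1:6,r2:2,r3:Add2,r4:8,r5:7
  c3: issue ADD r4<-Add3  regs: r0:4,r1:6,r2:2,r3:Add2,r4:Add3,r5:7
  c4: CDB Add1=9; issue SUB r1<-Add1  regs: r0:4,r1:Add1,r2:2,r3:Add2,r4:Add3,r5:7
  c5: CDB Add2=-2; issue ADD r1<-Add2  regs: r0:4,r1:Add2,r2:2,r3:-2,r4:Add3,r5:7
  c6: CDB Add3=10; issue SUB r4<-Add3  regs: r0:4,r1:Add2,r2:2,r3:-2,r4:Add3,r5:7
  c7: CDB Add1=-2; issue MUL r0<-Mul1  regs: r0:Mul1,r1:Add2,r2:2,r3:-2,r4:Add3,r5:7
  c8: issue ADD r0<-Add1  regs: r0:Add1,r1:Add2,r2:2,r3:-2,r4:Add3,r5:7
  c9: CDB Add2=8  regs: r0:Add1,r1:8,r2:2,r3:-2,r4:Add3,r5:7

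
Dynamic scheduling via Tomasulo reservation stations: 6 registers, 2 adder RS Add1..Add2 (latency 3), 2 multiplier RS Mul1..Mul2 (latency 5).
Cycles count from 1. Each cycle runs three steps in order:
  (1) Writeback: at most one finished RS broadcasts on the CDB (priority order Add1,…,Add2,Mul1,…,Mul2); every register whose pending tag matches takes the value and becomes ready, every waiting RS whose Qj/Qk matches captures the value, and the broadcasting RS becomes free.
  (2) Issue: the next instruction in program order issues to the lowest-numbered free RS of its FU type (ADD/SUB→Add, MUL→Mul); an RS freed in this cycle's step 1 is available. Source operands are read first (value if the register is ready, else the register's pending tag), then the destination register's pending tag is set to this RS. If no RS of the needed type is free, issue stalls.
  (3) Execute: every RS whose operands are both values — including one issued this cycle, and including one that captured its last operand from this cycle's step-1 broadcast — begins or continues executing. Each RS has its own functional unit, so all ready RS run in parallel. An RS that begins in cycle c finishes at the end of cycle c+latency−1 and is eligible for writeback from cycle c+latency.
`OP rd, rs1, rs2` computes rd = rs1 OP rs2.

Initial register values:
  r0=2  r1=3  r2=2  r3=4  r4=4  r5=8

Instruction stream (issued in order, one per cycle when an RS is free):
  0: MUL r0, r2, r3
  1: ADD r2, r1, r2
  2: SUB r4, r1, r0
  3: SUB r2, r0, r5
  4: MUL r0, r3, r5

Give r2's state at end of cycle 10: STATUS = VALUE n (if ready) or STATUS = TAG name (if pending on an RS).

STATUS = VALUE 0

  c1: issue MUL r0<-Mul1  regs: r0:Mul1,r1:3,r2:2,r3:4,r4:4,r5:8
  c2: issue ADD r2<-Add1  regs: r0:Mul1,r1:3,r2:Add1,r3:4,r4:4,r5:8
  c3: issue SUB r4<-Add2  regs: r0:Mul1,r1:3,r2:Add1,r3:4,r4:Add2,r5:8
  c4: stall  regs: r0:Mul1,r1:3,r2:Add1,r3:4,r4:Add2,r5:8
  c5: CDB Add1=5; issue SUB r2<-Add1  regs: r0:Mul1,r1:3,r2:Add1,r3:4,r4:Add2,r5:8
  c6: CDB Mul1=8; issue MUL r0<-Mul1  regs: r0:Mul1,r1:3,r2:Add1,r3:4,r4:Add2,r5:8
  c7: -  regs: r0:Mul1,r1:3,r2:Add1,r3:4,r4:Add2,r5:8
  c8: -  regs: r0:Mul1,r1:3,r2:Add1,r3:4,r4:Add2,r5:8
  c9: CDB Add1=0  regs: r0:Mul1,r1:3,r2:0,r3:4,r4:Add2,r5:8
  c10: CDB Add2=-5  regs: r0:Mul1,r1:3,r2:0,r3:4,r4:-5,r5:8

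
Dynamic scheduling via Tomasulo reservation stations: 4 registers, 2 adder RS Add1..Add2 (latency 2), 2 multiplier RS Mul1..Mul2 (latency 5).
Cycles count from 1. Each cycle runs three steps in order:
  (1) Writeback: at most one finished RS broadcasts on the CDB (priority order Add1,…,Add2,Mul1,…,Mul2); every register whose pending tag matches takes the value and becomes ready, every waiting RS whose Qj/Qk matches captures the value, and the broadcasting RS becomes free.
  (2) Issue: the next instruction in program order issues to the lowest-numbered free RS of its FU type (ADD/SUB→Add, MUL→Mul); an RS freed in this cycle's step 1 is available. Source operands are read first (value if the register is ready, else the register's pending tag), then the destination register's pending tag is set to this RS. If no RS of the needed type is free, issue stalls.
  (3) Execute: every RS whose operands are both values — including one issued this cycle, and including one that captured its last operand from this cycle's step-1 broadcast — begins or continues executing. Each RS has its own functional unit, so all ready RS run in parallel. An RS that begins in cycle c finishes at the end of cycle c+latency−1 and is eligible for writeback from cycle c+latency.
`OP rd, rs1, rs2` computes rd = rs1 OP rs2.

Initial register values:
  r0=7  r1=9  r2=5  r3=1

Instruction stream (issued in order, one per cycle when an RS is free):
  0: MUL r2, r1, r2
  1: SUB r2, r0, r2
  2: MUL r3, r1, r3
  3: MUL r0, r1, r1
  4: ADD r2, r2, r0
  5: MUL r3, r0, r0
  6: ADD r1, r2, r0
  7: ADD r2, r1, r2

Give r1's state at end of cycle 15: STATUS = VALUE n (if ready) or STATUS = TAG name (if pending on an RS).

STATUS = VALUE 124

  c1: issue MUL r2<-Mul1  regs: r0:7,r1:9,r2:Mul1,r3:1
  c2: issue SUB r2<-Add1  regs: r0:7,r1:9,r2:Add1,r3:1
  c3: issue MUL r3<-Mul2  regs: r0:7,r1:9,r2:Add1,r3:Mul2
  c4: stall  regs: r0:7,r1:9,r2:Add1,r3:Mul2
  c5: stall  regs: r0:7,r1:9,r2:Add1,r3:Mul2
  c6: CDB Mul1=45; issue MUL r0<-Mul1  regs: r0:Mul1,r1:9,r2:Add1,r3:Mul2
  c7: issue ADD r2<-Add2  regs: r0:Mul1,r1:9,r2:Add2,r3:Mul2
  c8: CDB Add1=-38; stall  regs: r0:Mul1,r1:9,r2:Add2,r3:Mul2
  c9: CDB Mul2=9; issue MUL r3<-Mul2  regs: r0:Mul1,r1:9,r2:Add2,r3:Mul2
  c10: issue ADD r1<-Add1  regs: r0:Mul1,r1:Add1,r2:Add2,r3:Mul2
  c11: CDB Mul1=81; stall  regs: r0:81,r1:Add1,r2:Add2,r3:Mul2
  c12: stall  regs: r0:81,r1:Add1,r2:Add2,r3:Mul2
  c13: CDB Add2=43; issue ADD r2<-Add2  regs: r0:81,r1:Add1,r2:Add2,r3:Mul2
  c14: -  regs: r0:81,r1:Add1,r2:Add2,r3:Mul2
  c15: CDB Add1=124  regs: r0:81,r1:124,r2:Add2,r3:Mul2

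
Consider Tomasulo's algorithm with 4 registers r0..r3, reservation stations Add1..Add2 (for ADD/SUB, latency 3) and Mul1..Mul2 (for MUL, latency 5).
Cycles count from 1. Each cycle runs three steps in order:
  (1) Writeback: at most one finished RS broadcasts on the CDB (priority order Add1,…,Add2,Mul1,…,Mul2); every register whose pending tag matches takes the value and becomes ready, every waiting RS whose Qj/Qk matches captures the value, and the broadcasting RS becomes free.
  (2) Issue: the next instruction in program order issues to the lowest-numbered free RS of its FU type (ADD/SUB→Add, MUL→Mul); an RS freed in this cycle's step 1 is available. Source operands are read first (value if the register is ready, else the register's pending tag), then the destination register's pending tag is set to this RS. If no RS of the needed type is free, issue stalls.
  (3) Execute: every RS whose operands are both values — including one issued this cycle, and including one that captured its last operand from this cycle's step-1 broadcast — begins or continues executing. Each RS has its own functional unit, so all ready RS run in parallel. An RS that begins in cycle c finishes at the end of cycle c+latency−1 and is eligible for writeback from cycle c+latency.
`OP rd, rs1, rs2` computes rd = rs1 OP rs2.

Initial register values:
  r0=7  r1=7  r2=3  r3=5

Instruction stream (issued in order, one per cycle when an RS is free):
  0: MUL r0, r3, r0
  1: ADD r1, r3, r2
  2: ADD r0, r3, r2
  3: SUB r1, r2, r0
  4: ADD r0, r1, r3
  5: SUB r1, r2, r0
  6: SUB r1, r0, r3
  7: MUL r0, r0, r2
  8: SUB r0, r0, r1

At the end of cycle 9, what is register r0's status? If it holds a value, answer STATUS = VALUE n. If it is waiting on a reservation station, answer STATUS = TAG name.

STATUS = TAG Add2

c1: issue MUL r0<-Mul1 | r0:Mul1,r1:7,r2:3,r3:5
c2: issue ADD r1<-Add1 | r0:Mul1,r1:Add1,r2:3,r3:5
c3: issue ADD r0<-Add2 | r0:Add2,r1:Add1,r2:3,r3:5
c4: stall | r0:Add2,r1:Add1,r2:3,r3:5
c5: CDB Add1=8; issue SUB r1<-Add1 | r0:Add2,r1:Add1,r2:3,r3:5
c6: CDB Add2=8; issue ADD r0<-Add2 | r0:Add2,r1:Add1,r2:3,r3:5
c7: CDB Mul1=35; stall | r0:Add2,r1:Add1,r2:3,r3:5
c8: stall | r0:Add2,r1:Add1,r2:3,r3:5
c9: CDB Add1=-5; issue SUB r1<-Add1 | r0:Add2,r1:Add1,r2:3,r3:5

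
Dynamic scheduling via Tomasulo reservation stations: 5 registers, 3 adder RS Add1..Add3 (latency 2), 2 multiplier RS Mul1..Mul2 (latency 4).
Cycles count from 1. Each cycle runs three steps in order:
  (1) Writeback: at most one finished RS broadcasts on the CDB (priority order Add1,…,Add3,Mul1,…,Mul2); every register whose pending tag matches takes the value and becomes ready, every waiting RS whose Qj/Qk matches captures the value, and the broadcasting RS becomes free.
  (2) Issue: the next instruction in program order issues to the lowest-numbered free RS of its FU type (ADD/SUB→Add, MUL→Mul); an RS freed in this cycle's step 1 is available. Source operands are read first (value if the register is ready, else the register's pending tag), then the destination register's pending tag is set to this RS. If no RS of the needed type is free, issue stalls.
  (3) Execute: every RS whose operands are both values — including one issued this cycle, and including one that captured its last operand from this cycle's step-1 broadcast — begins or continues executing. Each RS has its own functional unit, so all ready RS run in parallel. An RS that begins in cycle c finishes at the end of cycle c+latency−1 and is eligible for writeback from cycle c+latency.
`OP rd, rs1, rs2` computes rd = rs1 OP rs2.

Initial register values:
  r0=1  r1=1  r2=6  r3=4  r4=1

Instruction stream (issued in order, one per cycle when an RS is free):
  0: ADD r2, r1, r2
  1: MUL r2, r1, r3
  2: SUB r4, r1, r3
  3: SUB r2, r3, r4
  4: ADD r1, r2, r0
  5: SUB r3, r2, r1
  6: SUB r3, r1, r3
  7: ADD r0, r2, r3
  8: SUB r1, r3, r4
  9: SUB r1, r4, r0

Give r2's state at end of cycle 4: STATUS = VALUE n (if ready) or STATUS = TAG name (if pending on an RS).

STATUS = TAG Add2

c1: issue ADD r2<-Add1 | r0:1,r1:1,r2:Add1,r3:4,r4:1
c2: issue MUL r2<-Mul1 | r0:1,r1:1,r2:Mul1,r3:4,r4:1
c3: CDB Add1=7; issue SUB r4<-Add1 | r0:1,r1:1,r2:Mul1,r3:4,r4:Add1
c4: issue SUB r2<-Add2 | r0:1,r1:1,r2:Add2,r3:4,r4:Add1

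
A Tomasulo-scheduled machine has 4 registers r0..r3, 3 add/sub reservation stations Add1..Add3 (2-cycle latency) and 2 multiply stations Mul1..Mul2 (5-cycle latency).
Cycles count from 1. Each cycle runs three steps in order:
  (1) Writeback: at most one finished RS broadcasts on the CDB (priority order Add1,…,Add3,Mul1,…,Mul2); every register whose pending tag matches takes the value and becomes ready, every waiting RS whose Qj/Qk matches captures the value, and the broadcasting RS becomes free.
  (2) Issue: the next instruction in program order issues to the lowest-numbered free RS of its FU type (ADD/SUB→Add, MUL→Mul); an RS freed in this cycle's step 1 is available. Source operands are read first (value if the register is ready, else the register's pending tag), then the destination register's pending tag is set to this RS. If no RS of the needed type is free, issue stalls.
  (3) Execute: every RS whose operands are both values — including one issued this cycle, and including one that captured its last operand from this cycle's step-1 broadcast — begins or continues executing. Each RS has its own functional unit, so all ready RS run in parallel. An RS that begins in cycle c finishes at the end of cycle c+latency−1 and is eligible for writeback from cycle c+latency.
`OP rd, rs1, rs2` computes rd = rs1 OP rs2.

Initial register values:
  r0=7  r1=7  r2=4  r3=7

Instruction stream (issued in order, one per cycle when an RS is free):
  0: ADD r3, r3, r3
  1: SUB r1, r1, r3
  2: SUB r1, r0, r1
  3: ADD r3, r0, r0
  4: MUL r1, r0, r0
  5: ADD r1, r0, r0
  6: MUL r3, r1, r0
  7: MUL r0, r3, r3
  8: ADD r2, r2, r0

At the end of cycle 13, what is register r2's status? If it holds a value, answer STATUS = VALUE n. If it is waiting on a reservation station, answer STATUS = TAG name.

STATUS = TAG Add1

  c1: issue ADD r3<-Add1  regs: r0:7,r1:7,r2:4,r3:Add1
  c2: issue SUB r1<-Add2  regs: r0:7,r1:Add2,r2:4,r3:Add1
  c3: CDB Add1=14; issue SUB r1<-Add1  regs: r0:7,r1:Add1,r2:4,r3:14
  c4: issue ADD r3<-Add3  regs: r0:7,r1:Add1,r2:4,r3:Add3
  c5: CDB Add2=-7; issue MUL r1<-Mul1  regs: r0:7,r1:Mul1,r2:4,r3:Add3
  c6: CDB Add3=14; issue ADD r1<-Add2  regs: r0:7,r1:Add2,r2:4,r3:14
  c7: CDB Add1=14; issue MUL r3<-Mul2  regs: r0:7,r1:Add2,r2:4,r3:Mul2
  c8: CDB Add2=14; stall  regs: r0:7,r1:14,r2:4,r3:Mul2
  c9: stall  regs: r0:7,r1:14,r2:4,r3:Mul2
  c10: CDB Mul1=49; issue MUL r0<-Mul1  regs: r0:Mul1,r1:14,r2:4,r3:Mul2
  c11: issue ADD r2<-Add1  regs: r0:Mul1,r1:14,r2:Add1,r3:Mul2
  c12: -  regs: r0:Mul1,r1:14,r2:Add1,r3:Mul2
  c13: CDB Mul2=98  regs: r0:Mul1,r1:14,r2:Add1,r3:98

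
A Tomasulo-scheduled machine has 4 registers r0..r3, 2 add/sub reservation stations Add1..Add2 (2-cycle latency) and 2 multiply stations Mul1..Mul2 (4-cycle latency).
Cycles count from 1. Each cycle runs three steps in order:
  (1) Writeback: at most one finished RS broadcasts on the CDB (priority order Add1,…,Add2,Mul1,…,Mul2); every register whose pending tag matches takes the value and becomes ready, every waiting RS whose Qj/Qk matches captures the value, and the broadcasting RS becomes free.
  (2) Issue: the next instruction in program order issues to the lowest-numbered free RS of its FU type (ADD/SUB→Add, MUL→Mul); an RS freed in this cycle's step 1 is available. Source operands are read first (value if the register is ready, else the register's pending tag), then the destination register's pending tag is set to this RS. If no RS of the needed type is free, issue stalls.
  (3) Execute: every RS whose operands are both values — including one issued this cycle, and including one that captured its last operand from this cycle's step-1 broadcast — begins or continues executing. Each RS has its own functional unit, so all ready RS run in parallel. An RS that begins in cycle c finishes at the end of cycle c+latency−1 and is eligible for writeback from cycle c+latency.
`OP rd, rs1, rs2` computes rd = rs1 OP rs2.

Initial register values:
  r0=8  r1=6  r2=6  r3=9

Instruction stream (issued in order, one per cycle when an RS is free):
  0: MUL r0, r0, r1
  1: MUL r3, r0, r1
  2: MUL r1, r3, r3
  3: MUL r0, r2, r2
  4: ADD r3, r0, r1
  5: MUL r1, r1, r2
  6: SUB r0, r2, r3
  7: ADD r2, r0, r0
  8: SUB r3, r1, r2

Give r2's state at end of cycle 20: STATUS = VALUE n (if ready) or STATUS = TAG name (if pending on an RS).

  c1: issue MUL r0<-Mul1  regs: r0:Mul1,r1:6,r2:6,r3:9
  c2: issue MUL r3<-Mul2  regs: r0:Mul1,r1:6,r2:6,r3:Mul2
  c3: stall  regs: r0:Mul1,r1:6,r2:6,r3:Mul2
  c4: stall  regs: r0:Mul1,r1:6,r2:6,r3:Mul2
  c5: CDB Mul1=48; issue MUL r1<-Mul1  regs: r0:48,r1:Mul1,r2:6,r3:Mul2
  c6: stall  regs: r0:48,r1:Mul1,r2:6,r3:Mul2
  c7: stall  regs: r0:48,r1:Mul1,r2:6,r3:Mul2
  c8: stall  regs: r0:48,r1:Mul1,r2:6,r3:Mul2
  c9: CDB Mul2=288; issue MUL r0<-Mul2  regs: r0:Mul2,r1:Mul1,r2:6,r3:288
  c10: issue ADD r3<-Add1  regs: r0:Mul2,r1:Mul1,r2:6,r3:Add1
  c11: stall  regs: r0:Mul2,r1:Mul1,r2:6,r3:Add1
  c12: stall  regs: r0:Mul2,r1:Mul1,r2:6,r3:Add1
  c13: CDB Mul1=82944; issue MUL r1<-Mul1  regs: r0:Mul2,r1:Mul1,r2:6,r3:Add1
  c14: CDB Mul2=36; issue SUB r0<-Add2  regs: r0:Add2,r1:Mul1,r2:6,r3:Add1
  c15: stall  regs: r0:Add2,r1:Mul1,r2:6,r3:Add1
  c16: CDB Add1=82980; issue ADD r2<-Add1  regs: r0:Add2,r1:Mul1,r2:Add1,r3:82980
  c17: CDB Mul1=497664; stall  regs: r0:Add2,r1:497664,r2:Add1,r3:82980
  c18: CDB Add2=-82974; issue SUB r3<-Add2  regs: r0:-82974,r1:497664,r2:Add1,r3:Add2
  c19: -  regs: r0:-82974,r1:497664,r2:Add1,r3:Add2
  c20: CDB Add1=-165948  regs: r0:-82974,r1:497664,r2:-165948,r3:Add2

STATUS = VALUE -165948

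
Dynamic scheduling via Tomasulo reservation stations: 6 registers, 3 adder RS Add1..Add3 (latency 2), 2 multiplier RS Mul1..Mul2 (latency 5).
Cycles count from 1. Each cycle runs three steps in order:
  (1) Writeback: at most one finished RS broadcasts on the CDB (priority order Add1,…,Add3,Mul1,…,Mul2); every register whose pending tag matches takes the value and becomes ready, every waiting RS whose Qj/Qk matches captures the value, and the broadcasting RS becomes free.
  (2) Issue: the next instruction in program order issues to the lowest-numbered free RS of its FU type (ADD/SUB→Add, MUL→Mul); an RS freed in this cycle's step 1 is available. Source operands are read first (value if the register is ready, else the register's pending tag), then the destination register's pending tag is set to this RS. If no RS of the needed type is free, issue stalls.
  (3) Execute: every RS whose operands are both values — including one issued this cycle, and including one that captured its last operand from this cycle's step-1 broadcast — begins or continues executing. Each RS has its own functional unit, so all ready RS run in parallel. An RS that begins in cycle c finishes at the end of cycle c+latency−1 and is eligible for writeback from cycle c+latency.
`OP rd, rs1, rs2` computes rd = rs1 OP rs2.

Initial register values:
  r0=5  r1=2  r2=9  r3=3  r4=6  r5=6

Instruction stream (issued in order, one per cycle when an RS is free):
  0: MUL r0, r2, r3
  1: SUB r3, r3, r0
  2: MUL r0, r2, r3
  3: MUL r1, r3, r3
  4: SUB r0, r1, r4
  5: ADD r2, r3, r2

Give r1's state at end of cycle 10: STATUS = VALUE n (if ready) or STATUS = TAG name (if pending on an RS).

STATUS = TAG Mul1

cycle 1: issue MUL r0<-Mul1 // r0:Mul1,r1:2,r2:9,r3:3,r4:6,r5:6
cycle 2: issue SUB r3<-Add1 // r0:Mul1,r1:2,r2:9,r3:Add1,r4:6,r5:6
cycle 3: issue MUL r0<-Mul2 // r0:Mul2,r1:2,r2:9,r3:Add1,r4:6,r5:6
cycle 4: stall // r0:Mul2,r1:2,r2:9,r3:Add1,r4:6,r5:6
cycle 5: stall // r0:Mul2,r1:2,r2:9,r3:Add1,r4:6,r5:6
cycle 6: CDB Mul1=27; issue MUL r1<-Mul1 // r0:Mul2,r1:Mul1,r2:9,r3:Add1,r4:6,r5:6
cycle 7: issue SUB r0<-Add2 // r0:Add2,r1:Mul1,r2:9,r3:Add1,r4:6,r5:6
cycle 8: CDB Add1=-24; issue ADD r2<-Add1 // r0:Add2,r1:Mul1,r2:Add1,r3:-24,r4:6,r5:6
cycle 9: - // r0:Add2,r1:Mul1,r2:Add1,r3:-24,r4:6,r5:6
cycle 10: CDB Add1=-15 // r0:Add2,r1:Mul1,r2:-15,r3:-24,r4:6,r5:6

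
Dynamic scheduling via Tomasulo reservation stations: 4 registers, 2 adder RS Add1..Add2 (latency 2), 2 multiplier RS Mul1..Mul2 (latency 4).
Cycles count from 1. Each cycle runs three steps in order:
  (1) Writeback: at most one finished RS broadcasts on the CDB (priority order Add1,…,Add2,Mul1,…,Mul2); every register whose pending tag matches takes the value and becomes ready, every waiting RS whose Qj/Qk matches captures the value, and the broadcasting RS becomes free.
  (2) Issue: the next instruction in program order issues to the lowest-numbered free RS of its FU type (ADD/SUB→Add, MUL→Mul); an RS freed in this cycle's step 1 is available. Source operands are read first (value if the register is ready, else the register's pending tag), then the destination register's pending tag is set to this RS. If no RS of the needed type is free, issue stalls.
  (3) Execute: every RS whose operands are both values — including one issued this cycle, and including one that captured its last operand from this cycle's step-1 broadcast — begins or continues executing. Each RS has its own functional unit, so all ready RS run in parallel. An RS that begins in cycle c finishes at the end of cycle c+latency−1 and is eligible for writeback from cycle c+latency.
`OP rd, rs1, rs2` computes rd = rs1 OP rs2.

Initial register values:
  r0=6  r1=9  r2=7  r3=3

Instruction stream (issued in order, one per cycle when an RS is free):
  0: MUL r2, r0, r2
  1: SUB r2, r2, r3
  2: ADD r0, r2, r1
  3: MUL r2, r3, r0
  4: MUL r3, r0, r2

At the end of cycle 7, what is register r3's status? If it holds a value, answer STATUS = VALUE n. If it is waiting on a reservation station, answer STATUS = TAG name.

c1: issue MUL r2<-Mul1 | r0:6,r1:9,r2:Mul1,r3:3
c2: issue SUB r2<-Add1 | r0:6,r1:9,r2:Add1,r3:3
c3: issue ADD r0<-Add2 | r0:Add2,r1:9,r2:Add1,r3:3
c4: issue MUL r2<-Mul2 | r0:Add2,r1:9,r2:Mul2,r3:3
c5: CDB Mul1=42; issue MUL r3<-Mul1 | r0:Add2,r1:9,r2:Mul2,r3:Mul1
c6: - | r0:Add2,r1:9,r2:Mul2,r3:Mul1
c7: CDB Add1=39 | r0:Add2,r1:9,r2:Mul2,r3:Mul1

STATUS = TAG Mul1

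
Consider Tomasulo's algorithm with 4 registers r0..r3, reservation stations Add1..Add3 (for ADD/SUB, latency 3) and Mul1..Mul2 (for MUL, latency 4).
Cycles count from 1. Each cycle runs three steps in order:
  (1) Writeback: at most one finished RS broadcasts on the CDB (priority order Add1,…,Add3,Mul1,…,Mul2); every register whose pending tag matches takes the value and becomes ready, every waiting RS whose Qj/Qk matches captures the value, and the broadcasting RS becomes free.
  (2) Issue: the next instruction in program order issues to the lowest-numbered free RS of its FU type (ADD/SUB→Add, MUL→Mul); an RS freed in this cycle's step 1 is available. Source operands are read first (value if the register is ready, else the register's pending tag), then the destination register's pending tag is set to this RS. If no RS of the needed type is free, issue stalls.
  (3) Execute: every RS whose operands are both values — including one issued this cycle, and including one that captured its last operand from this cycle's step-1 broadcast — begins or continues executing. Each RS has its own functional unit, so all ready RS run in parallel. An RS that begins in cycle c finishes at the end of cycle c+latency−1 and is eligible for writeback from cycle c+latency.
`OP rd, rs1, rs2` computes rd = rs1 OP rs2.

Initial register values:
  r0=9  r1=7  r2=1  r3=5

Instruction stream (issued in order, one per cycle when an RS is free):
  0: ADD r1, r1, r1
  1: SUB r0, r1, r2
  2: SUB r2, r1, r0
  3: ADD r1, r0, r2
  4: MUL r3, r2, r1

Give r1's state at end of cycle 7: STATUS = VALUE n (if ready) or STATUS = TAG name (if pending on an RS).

STATUS = TAG Add1

cycle 1: issue ADD r1<-Add1 // r0:9,r1:Add1,r2:1,r3:5
cycle 2: issue SUB r0<-Add2 // r0:Add2,r1:Add1,r2:1,r3:5
cycle 3: issue SUB r2<-Add3 // r0:Add2,r1:Add1,r2:Add3,r3:5
cycle 4: CDB Add1=14; issue ADD r1<-Add1 // r0:Add2,r1:Add1,r2:Add3,r3:5
cycle 5: issue MUL r3<-Mul1 // r0:Add2,r1:Add1,r2:Add3,r3:Mul1
cycle 6: - // r0:Add2,r1:Add1,r2:Add3,r3:Mul1
cycle 7: CDB Add2=13 // r0:13,r1:Add1,r2:Add3,r3:Mul1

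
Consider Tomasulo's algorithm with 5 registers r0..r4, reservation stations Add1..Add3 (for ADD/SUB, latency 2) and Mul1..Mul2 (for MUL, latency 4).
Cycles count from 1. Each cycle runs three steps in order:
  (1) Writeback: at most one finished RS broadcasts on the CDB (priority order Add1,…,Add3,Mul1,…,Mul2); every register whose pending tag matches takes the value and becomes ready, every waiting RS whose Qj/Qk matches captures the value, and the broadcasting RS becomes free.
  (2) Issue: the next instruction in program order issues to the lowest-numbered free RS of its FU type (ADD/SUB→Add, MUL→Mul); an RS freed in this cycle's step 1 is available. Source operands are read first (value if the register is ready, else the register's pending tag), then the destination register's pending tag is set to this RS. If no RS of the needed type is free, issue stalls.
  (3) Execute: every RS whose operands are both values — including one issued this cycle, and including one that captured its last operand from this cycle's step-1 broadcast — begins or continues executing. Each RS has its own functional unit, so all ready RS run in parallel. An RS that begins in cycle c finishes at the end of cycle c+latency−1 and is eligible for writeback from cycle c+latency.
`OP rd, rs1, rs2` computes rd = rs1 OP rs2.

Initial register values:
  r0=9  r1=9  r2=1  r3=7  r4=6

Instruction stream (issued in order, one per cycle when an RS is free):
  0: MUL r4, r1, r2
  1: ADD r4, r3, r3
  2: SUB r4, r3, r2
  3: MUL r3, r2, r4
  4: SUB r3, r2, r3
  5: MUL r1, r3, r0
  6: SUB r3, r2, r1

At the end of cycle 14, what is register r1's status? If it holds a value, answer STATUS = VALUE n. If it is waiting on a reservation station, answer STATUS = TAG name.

cycle 1: issue MUL r4<-Mul1 // r0:9,r1:9,r2:1,r3:7,r4:Mul1
cycle 2: issue ADD r4<-Add1 // r0:9,r1:9,r2:1,r3:7,r4:Add1
cycle 3: issue SUB r4<-Add2 // r0:9,r1:9,r2:1,r3:7,r4:Add2
cycle 4: CDB Add1=14; issue MUL r3<-Mul2 // r0:9,r1:9,r2:1,r3:Mul2,r4:Add2
cycle 5: CDB Add2=6; issue SUB r3<-Add1 // r0:9,r1:9,r2:1,r3:Add1,r4:6
cycle 6: CDB Mul1=9; issue MUL r1<-Mul1 // r0:9,r1:Mul1,r2:1,r3:Add1,r4:6
cycle 7: issue SUB r3<-Add2 // r0:9,r1:Mul1,r2:1,r3:Add2,r4:6
cycle 8: - // r0:9,r1:Mul1,r2:1,r3:Add2,r4:6
cycle 9: CDB Mul2=6 // r0:9,r1:Mul1,r2:1,r3:Add2,r4:6
cycle 10: - // r0:9,r1:Mul1,r2:1,r3:Add2,r4:6
cycle 11: CDB Add1=-5 // r0:9,r1:Mul1,r2:1,r3:Add2,r4:6
cycle 12: - // r0:9,r1:Mul1,r2:1,r3:Add2,r4:6
cycle 13: - // r0:9,r1:Mul1,r2:1,r3:Add2,r4:6
cycle 14: - // r0:9,r1:Mul1,r2:1,r3:Add2,r4:6

STATUS = TAG Mul1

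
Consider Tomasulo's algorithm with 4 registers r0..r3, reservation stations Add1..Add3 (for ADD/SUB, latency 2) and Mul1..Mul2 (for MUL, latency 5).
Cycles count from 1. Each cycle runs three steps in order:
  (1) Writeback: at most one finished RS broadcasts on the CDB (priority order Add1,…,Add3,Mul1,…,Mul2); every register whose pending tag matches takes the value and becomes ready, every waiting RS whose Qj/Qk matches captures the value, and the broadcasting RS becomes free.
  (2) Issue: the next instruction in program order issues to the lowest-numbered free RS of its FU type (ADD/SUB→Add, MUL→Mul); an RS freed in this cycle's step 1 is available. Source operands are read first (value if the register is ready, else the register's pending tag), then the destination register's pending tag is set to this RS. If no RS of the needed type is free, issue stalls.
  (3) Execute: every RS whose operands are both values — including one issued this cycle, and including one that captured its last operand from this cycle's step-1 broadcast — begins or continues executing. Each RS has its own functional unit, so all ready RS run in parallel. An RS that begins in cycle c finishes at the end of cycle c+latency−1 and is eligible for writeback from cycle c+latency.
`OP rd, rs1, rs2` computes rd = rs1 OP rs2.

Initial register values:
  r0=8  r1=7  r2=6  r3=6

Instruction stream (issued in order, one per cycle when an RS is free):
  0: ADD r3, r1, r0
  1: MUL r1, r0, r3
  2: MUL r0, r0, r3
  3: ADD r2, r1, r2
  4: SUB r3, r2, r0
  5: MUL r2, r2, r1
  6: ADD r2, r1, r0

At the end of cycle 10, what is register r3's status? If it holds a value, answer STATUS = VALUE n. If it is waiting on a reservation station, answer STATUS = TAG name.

STATUS = TAG Add2

cycle 1: issue ADD r3<-Add1 // r0:8,r1:7,r2:6,r3:Add1
cycle 2: issue MUL r1<-Mul1 // r0:8,r1:Mul1,r2:6,r3:Add1
cycle 3: CDB Add1=15; issue MUL r0<-Mul2 // r0:Mul2,r1:Mul1,r2:6,r3:15
cycle 4: issue ADD r2<-Add1 // r0:Mul2,r1:Mul1,r2:Add1,r3:15
cycle 5: issue SUB r3<-Add2 // r0:Mul2,r1:Mul1,r2:Add1,r3:Add2
cycle 6: stall // r0:Mul2,r1:Mul1,r2:Add1,r3:Add2
cycle 7: stall // r0:Mul2,r1:Mul1,r2:Add1,r3:Add2
cycle 8: CDB Mul1=120; issue MUL r2<-Mul1 // r0:Mul2,r1:120,r2:Mul1,r3:Add2
cycle 9: CDB Mul2=120; issue ADD r2<-Add3 // r0:120,r1:120,r2:Add3,r3:Add2
cycle 10: CDB Add1=126 // r0:120,r1:120,r2:Add3,r3:Add2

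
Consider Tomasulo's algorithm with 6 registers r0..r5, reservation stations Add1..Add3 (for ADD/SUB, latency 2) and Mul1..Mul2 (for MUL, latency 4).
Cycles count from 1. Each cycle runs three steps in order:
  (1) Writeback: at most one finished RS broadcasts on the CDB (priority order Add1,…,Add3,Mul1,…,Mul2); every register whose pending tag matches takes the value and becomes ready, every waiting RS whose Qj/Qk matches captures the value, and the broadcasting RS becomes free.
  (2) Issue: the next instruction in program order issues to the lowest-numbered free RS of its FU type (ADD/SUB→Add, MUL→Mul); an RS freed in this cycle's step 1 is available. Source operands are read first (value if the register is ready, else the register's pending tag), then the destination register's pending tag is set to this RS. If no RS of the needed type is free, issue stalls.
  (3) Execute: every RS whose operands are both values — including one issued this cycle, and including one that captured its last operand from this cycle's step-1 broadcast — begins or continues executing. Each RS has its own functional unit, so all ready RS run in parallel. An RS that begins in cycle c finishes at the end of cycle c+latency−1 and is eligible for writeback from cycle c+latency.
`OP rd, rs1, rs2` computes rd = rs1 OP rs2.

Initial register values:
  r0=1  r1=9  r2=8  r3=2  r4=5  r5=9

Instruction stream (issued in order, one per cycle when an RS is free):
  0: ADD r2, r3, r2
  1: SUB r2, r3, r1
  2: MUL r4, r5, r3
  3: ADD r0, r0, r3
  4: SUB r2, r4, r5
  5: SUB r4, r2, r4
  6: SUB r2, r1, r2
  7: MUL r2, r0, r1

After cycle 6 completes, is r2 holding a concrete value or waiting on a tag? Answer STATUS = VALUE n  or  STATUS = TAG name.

STATUS = TAG Add2

cycle 1: issue ADD r2<-Add1 // r0:1,r1:9,r2:Add1,r3:2,r4:5,r5:9
cycle 2: issue SUB r2<-Add2 // r0:1,r1:9,r2:Add2,r3:2,r4:5,r5:9
cycle 3: CDB Add1=10; issue MUL r4<-Mul1 // r0:1,r1:9,r2:Add2,r3:2,r4:Mul1,r5:9
cycle 4: CDB Add2=-7; issue ADD r0<-Add1 // r0:Add1,r1:9,r2:-7,r3:2,r4:Mul1,r5:9
cycle 5: issue SUB r2<-Add2 // r0:Add1,r1:9,r2:Add2,r3:2,r4:Mul1,r5:9
cycle 6: CDB Add1=3; issue SUB r4<-Add1 // r0:3,r1:9,r2:Add2,r3:2,r4:Add1,r5:9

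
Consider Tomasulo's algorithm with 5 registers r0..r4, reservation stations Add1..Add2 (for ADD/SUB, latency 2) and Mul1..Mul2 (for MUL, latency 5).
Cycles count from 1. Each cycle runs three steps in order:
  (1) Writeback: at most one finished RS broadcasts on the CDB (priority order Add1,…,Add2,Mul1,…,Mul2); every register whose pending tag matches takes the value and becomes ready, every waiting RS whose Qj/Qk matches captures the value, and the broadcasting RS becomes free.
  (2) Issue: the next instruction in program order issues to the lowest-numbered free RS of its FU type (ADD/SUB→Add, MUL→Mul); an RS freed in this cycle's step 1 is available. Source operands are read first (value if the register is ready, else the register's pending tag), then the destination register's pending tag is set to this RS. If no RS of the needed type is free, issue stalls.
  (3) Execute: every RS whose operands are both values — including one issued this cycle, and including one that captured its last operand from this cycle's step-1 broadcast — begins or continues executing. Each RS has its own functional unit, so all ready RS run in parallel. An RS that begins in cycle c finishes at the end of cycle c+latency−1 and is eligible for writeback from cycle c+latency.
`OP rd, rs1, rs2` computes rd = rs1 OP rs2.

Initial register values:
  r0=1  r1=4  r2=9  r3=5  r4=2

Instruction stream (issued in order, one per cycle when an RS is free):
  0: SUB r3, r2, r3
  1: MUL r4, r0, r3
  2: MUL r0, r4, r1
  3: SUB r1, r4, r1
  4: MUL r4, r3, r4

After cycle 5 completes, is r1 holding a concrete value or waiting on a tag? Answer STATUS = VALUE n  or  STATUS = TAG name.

  c1: issue SUB r3<-Add1  regs: r0:1,r1:4,r2:9,r3:Add1,r4:2
  c2: issue MUL r4<-Mul1  regs: r0:1,r1:4,r2:9,r3:Add1,r4:Mul1
  c3: CDB Add1=4; issue MUL r0<-Mul2  regs: r0:Mul2,r1:4,r2:9,r3:4,r4:Mul1
  c4: issue SUB r1<-Add1  regs: r0:Mul2,r1:Add1,r2:9,r3:4,r4:Mul1
  c5: stall  regs: r0:Mul2,r1:Add1,r2:9,r3:4,r4:Mul1

STATUS = TAG Add1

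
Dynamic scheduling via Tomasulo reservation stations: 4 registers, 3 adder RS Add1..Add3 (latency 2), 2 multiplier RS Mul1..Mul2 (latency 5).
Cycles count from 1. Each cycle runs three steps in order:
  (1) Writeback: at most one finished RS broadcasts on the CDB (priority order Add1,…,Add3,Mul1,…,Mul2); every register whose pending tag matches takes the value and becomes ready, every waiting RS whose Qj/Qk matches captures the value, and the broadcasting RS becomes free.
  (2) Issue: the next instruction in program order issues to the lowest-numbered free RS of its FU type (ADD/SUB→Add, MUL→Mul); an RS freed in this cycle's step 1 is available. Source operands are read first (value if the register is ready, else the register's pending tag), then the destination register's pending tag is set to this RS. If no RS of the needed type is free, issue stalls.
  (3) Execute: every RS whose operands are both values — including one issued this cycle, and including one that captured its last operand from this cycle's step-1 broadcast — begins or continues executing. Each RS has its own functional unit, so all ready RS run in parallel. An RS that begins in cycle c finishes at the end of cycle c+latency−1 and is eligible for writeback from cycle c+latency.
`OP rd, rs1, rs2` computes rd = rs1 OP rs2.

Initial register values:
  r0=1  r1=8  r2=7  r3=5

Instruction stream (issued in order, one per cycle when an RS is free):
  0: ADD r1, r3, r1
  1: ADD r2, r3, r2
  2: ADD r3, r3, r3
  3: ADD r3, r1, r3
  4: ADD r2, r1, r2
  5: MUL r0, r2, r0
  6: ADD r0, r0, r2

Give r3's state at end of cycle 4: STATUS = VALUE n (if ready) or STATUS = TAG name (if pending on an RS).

STATUS = TAG Add2

cycle 1: issue ADD r1<-Add1 // r0:1,r1:Add1,r2:7,r3:5
cycle 2: issue ADD r2<-Add2 // r0:1,r1:Add1,r2:Add2,r3:5
cycle 3: CDB Add1=13; issue ADD r3<-Add1 // r0:1,r1:13,r2:Add2,r3:Add1
cycle 4: CDB Add2=12; issue ADD r3<-Add2 // r0:1,r1:13,r2:12,r3:Add2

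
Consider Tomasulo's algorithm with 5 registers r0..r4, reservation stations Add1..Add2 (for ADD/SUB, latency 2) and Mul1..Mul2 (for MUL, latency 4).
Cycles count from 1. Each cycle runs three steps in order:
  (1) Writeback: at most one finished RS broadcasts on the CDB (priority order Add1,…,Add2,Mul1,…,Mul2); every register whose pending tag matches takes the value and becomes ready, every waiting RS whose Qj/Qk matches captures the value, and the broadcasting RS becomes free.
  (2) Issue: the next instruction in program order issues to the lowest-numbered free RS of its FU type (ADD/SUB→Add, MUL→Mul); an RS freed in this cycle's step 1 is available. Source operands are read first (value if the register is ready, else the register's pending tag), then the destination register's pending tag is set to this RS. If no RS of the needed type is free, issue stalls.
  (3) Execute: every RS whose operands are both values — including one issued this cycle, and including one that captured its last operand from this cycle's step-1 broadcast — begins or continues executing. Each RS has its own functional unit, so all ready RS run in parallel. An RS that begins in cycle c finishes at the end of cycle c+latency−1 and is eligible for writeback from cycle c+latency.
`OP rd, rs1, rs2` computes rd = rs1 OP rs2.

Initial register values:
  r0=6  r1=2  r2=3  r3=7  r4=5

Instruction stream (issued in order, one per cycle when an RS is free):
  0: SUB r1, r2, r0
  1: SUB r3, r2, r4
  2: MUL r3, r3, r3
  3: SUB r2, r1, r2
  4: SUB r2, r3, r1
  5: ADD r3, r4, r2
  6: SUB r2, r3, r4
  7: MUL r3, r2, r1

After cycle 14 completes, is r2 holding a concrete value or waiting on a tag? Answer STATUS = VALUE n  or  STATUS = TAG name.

  c1: issue SUB r1<-Add1  regs: r0:6,r1:Add1,r2:3,r3:7,r4:5
  c2: issue SUB r3<-Add2  regs: r0:6,r1:Add1,r2:3,r3:Add2,r4:5
  c3: CDB Add1=-3; issue MUL r3<-Mul1  regs: r0:6,r1:-3,r2:3,r3:Mul1,r4:5
  c4: CDB Add2=-2; issue SUB r2<-Add1  regs: r0:6,r1:-3,r2:Add1,r3:Mul1,r4:5
  c5: issue SUB r2<-Add2  regs: r0:6,r1:-3,r2:Add2,r3:Mul1,r4:5
  c6: CDB Add1=-6; issue ADD r3<-Add1  regs: r0:6,r1:-3,r2:Add2,r3:Add1,r4:5
  c7: stall  regs: r0:6,r1:-3,r2:Add2,r3:Add1,r4:5
  c8: CDB Mul1=4; stall  regs: r0:6,r1:-3,r2:Add2,r3:Add1,r4:5
  c9: stall  regs: r0:6,r1:-3,r2:Add2,r3:Add1,r4:5
  c10: CDB Add2=7; issue SUB r2<-Add2  regs: r0:6,r1:-3,r2:Add2,r3:Add1,r4:5
  c11: issue MUL r3<-Mul1  regs: r0:6,r1:-3,r2:Add2,r3:Mul1,r4:5
  c12: CDB Add1=12  regs: r0:6,r1:-3,r2:Add2,r3:Mul1,r4:5
  c13: -  regs: r0:6,r1:-3,r2:Add2,r3:Mul1,r4:5
  c14: CDB Add2=7  regs: r0:6,r1:-3,r2:7,r3:Mul1,r4:5

STATUS = VALUE 7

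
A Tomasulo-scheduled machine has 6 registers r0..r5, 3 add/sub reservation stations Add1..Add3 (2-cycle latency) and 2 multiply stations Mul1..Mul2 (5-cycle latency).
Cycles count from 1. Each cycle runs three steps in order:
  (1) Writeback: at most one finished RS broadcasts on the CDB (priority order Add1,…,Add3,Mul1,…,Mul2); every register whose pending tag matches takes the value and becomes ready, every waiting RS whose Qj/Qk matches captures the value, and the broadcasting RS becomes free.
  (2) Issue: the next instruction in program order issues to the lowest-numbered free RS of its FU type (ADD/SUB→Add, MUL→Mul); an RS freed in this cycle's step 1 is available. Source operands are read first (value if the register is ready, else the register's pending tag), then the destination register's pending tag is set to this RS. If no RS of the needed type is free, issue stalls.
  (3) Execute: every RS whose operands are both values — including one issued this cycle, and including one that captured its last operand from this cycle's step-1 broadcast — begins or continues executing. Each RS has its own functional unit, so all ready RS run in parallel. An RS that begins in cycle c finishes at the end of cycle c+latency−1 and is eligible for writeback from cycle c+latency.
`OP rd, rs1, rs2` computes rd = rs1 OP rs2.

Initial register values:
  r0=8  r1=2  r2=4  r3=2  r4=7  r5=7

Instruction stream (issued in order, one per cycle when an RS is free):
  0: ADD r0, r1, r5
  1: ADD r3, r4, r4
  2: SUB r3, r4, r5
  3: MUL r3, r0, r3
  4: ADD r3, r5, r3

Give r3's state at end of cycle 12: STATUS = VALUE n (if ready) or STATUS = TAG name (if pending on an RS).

  c1: issue ADD r0<-Add1  regs: r0:Add1,r1:2,r2:4,r3:2,r4:7,r5:7
  c2: issue ADD r3<-Add2  regs: r0:Add1,r1:2,r2:4,r3:Add2,r4:7,r5:7
  c3: CDB Add1=9; issue SUB r3<-Add1  regs: r0:9,r1:2,r2:4,r3:Add1,r4:7,r5:7
  c4: CDB Add2=14; issue MUL r3<-Mul1  regs: r0:9,r1:2,r2:4,r3:Mul1,r4:7,r5:7
  c5: CDB Add1=0; issue ADD r3<-Add1  regs: r0:9,r1:2,r2:4,r3:Add1,r4:7,r5:7
  c6: -  regs: r0:9,r1:2,r2:4,r3:Add1,r4:7,r5:7
  c7: -  regs: r0:9,r1:2,r2:4,r3:Add1,r4:7,r5:7
  c8: -  regs: r0:9,r1:2,r2:4,r3:Add1,r4:7,r5:7
  c9: -  regs: r0:9,r1:2,r2:4,r3:Add1,r4:7,r5:7
  c10: CDB Mul1=0  regs: r0:9,r1:2,r2:4,r3:Add1,r4:7,r5:7
  c11: -  regs: r0:9,r1:2,r2:4,r3:Add1,r4:7,r5:7
  c12: CDB Add1=7  regs: r0:9,r1:2,r2:4,r3:7,r4:7,r5:7

STATUS = VALUE 7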